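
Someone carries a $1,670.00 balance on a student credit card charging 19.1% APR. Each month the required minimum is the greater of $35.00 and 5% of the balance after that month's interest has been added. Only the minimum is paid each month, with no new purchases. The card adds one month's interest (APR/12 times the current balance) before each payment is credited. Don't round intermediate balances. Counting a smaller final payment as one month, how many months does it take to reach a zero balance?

49 months

Monthly rate r = 19.1%/12 = 1.59167% = 0.0159167.
While 5% of the post-interest balance exceeds $35.00, each month B ← (B·(1+r))·(1 − 0.05), i.e. B shrinks by the factor (1+r)·0.95 = 0.96512.
This holds for months 1–25. Entering month 26 the balance is $687.48; 5% of the post-interest balance is now below $35.00, so the flat $35.00 minimum applies from here.
From month 26 a fixed $35.00 at rate r clears $687.48 in 24 more payments. Total: 25 + 24 = 49 months.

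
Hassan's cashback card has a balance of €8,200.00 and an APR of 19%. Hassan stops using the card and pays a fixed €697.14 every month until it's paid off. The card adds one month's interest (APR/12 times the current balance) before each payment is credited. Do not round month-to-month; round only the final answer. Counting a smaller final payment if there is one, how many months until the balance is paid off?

Monthly rate r = 19%/12 = 1.58333% = 0.0158333.
Recurrence: B ← B·(1+r) − €697.14.
Month 1: interest €129.83; balance after payment €7,632.69.
Month 2: interest €120.85; balance after payment €7,056.40.
Closed form: n = −ln(1 − rB₀/P)/ln(1+r) = −ln(0.81376)/ln(1.01583) ≈ 13.119, so the balance reaches zero during payment 14.

14 payments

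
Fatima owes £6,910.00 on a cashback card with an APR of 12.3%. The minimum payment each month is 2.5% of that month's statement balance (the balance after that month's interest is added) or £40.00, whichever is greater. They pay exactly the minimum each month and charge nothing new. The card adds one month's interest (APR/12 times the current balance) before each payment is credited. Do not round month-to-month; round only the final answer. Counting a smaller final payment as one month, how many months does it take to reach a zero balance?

149 months

Monthly rate r = 12.3%/12 = 1.025% = 0.01025.
While 2.5% of the post-interest balance exceeds £40.00, each month B ← (B·(1+r))·(1 − 0.025), i.e. B shrinks by the factor (1+r)·0.975 = 0.98499.
This holds for months 1–98. Entering month 99 the balance is £1,570.21; 2.5% of the post-interest balance is now below £40.00, so the flat £40.00 minimum applies from here.
From month 99 a fixed £40.00 at rate r clears £1,570.21 in 51 more payments. Total: 98 + 51 = 149 months.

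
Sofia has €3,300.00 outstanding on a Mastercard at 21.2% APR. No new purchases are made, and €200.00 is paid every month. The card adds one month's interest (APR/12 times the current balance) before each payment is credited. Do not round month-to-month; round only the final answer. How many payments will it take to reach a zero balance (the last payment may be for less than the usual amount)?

Monthly rate r = 21.2%/12 = 1.76667% = 0.0176667.
Recurrence: B ← B·(1+r) − €200.00.
Month 1: interest €58.30; balance after payment €3,158.30.
Month 2: interest €55.80; balance after payment €3,014.10.
Closed form: n = −ln(1 − rB₀/P)/ln(1+r) = −ln(0.7085)/ln(1.01767) ≈ 19.678, so the balance reaches zero during payment 20.

20 payments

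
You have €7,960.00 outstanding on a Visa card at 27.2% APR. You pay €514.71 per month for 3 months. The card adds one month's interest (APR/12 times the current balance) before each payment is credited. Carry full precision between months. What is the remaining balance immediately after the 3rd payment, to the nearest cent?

€6,934.25

Monthly rate r = 27.2%/12 = 2.26667% = 0.0226667.
Each month: B ← B·(1+r) − €514.71.
Month 1: interest €180.43; balance after payment €7,625.72.
Month 2: interest €172.85; balance after payment €7,283.86.
Month 3: interest €165.10; balance after payment €6,934.25.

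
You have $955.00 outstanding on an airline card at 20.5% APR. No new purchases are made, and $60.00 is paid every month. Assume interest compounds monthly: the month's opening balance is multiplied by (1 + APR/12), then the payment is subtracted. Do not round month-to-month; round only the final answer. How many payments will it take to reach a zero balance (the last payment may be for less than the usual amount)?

19 months

Monthly rate r = 20.5%/12 = 1.70833% = 0.0170833.
Recurrence: B ← B·(1+r) − $60.00.
Month 1: interest $16.31; balance after payment $911.31.
Month 2: interest $15.57; balance after payment $866.88.
Closed form: n = −ln(1 − rB₀/P)/ln(1+r) = −ln(0.72809)/ln(1.01708) ≈ 18.734, so the balance reaches zero during payment 19.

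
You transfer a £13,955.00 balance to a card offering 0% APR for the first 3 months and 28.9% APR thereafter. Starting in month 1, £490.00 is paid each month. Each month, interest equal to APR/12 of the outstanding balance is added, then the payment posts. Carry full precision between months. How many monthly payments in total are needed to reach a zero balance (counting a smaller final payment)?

Promo months 1–3 at r₀ = 0%/12 = 0; months 4+ at r₁ = 28.9%/12 = 0.0240833.
After month 3 (no interest yet): B = £13,955.00 − 3·£490.00 = £12,485.00.
Then at r₁ with £490.00/mo: n₂ = −ln(1 − r₁·B/P)/ln(1+r₁) ≈ 39.96 → 40 more payments.

43 months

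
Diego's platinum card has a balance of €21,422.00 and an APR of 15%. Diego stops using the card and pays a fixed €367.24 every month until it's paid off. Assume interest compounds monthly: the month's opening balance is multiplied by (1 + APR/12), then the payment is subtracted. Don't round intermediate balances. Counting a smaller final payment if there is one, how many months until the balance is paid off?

Monthly rate r = 15%/12 = 1.25% = 0.0125.
Recurrence: B ← B·(1+r) − €367.24.
Month 1: interest €267.78; balance after payment €21,322.53.
Month 2: interest €266.53; balance after payment €21,221.83.
Closed form: n = −ln(1 − rB₀/P)/ln(1+r) = −ln(0.27084)/ln(1.0125) ≈ 105.149, so the balance reaches zero during payment 106.

106 payments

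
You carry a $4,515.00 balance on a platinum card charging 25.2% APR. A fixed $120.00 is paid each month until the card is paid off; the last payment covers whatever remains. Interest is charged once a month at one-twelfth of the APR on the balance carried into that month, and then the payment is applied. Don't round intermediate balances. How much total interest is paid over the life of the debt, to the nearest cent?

Monthly rate r = 25.2%/12 = 2.1% = 0.021.
Payoff takes n = ⌈−ln(1 − rB₀/P)/ln(1+r)⌉ = ⌈75.123⌉ = 76 payments; the last is $14.87.
Total paid = 75·$120.00 + $14.87 = $9,014.87.
Total interest = total paid − principal = $9,014.87 − $4,515.00 = $4,499.87.

$4,499.87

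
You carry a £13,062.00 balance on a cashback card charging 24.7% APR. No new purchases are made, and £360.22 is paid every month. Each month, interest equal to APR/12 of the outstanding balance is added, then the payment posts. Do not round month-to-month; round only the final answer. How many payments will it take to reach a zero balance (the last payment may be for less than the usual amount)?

Monthly rate r = 24.7%/12 = 2.05833% = 0.0205833.
Recurrence: B ← B·(1+r) − £360.22.
Month 1: interest £268.86; balance after payment £12,970.64.
Month 2: interest £266.98; balance after payment £12,877.40.
Closed form: n = −ln(1 − rB₀/P)/ln(1+r) = −ln(0.25362)/ln(1.02058) ≈ 67.335, so the balance reaches zero during payment 68.

68 payments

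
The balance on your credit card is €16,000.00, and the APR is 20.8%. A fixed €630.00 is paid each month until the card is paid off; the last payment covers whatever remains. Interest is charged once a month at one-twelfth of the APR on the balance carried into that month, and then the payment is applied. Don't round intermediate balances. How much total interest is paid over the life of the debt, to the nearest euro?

Monthly rate r = 20.8%/12 = 1.73333% = 0.0173333.
Payoff takes n = ⌈−ln(1 − rB₀/P)/ln(1+r)⌉ = ⌈33.762⌉ = 34 payments; the last is €481.13.
Total paid = 33·€630.00 + €481.13 = €21,271.13.
Total interest = total paid − principal = €21,271.13 − €16,000.00 = €5,271.13.

€5,271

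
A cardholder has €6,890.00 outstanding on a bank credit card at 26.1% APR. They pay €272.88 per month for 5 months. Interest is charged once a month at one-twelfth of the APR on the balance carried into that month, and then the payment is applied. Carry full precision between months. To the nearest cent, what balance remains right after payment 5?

Monthly rate r = 26.1%/12 = 2.175% = 0.02175.
Each month: B ← B·(1+r) − €272.88.
Month 1: interest €149.86; balance after payment €6,766.98.
Month 2: interest €147.18; balance after payment €6,641.28.
Month 3: interest €144.45; balance after payment €6,512.85.
Month 4: interest €141.65; balance after payment €6,381.62.
Month 5: interest €138.80; balance after payment €6,247.54.

€6,247.54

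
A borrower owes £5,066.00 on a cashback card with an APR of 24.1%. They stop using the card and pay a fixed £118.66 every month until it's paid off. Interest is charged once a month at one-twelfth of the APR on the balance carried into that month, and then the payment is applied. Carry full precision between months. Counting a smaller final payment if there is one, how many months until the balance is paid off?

Monthly rate r = 24.1%/12 = 2.00833% = 0.0200833.
Recurrence: B ← B·(1+r) − £118.66.
Month 1: interest £101.74; balance after payment £5,049.08.
Month 2: interest £101.40; balance after payment £5,031.82.
Closed form: n = −ln(1 − rB₀/P)/ln(1+r) = −ln(0.14257)/ln(1.02008) ≈ 97.961, so the balance reaches zero during payment 98.

98 months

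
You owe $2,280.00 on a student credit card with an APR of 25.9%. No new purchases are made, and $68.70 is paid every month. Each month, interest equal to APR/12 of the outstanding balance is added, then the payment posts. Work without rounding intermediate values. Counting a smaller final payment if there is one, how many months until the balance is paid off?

Monthly rate r = 25.9%/12 = 2.15833% = 0.0215833.
Recurrence: B ← B·(1+r) − $68.70.
Month 1: interest $49.21; balance after payment $2,260.51.
Month 2: interest $48.79; balance after payment $2,240.60.
Closed form: n = −ln(1 − rB₀/P)/ln(1+r) = −ln(0.2837)/ln(1.02158) ≈ 58.999, so the balance reaches zero during payment 59.

59 payments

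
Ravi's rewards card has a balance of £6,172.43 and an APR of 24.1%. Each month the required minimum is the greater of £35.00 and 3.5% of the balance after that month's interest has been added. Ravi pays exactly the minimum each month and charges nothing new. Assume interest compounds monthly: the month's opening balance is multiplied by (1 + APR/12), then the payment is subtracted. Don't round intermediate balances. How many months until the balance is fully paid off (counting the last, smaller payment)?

159 months

Monthly rate r = 24.1%/12 = 2.00833% = 0.0200833.
While 3.5% of the post-interest balance exceeds £35.00, each month B ← (B·(1+r))·(1 − 0.035), i.e. B shrinks by the factor (1+r)·0.965 = 0.98438.
This holds for months 1–117. Entering month 118 the balance is £978.42; 3.5% of the post-interest balance is now below £35.00, so the flat £35.00 minimum applies from here.
From month 118 a fixed £35.00 at rate r clears £978.42 in 42 more payments. Total: 117 + 42 = 159 months.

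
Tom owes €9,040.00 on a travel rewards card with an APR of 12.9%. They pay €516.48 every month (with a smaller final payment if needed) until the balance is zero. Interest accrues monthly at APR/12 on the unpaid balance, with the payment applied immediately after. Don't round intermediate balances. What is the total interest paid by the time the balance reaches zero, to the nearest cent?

Monthly rate r = 12.9%/12 = 1.075% = 0.01075.
Payoff takes n = ⌈−ln(1 − rB₀/P)/ln(1+r)⌉ = ⌈19.495⌉ = 20 payments; the last is €256.21.
Total paid = 19·€516.48 + €256.21 = €10,069.33.
Total interest = total paid − principal = €10,069.33 − €9,040.00 = €1,029.33.

€1,029.33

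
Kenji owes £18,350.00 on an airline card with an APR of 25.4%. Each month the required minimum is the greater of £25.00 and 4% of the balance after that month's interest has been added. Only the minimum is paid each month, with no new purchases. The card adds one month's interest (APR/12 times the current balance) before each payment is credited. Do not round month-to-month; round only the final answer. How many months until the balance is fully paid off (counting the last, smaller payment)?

Monthly rate r = 25.4%/12 = 2.11667% = 0.0211667.
While 4% of the post-interest balance exceeds £25.00, each month B ← (B·(1+r))·(1 − 0.04), i.e. B shrinks by the factor (1+r)·0.96 = 0.98032.
This holds for months 1–172. Entering month 173 the balance is £601.05; 4% of the post-interest balance is now below £25.00, so the flat £25.00 minimum applies from here.
From month 173 a fixed £25.00 at rate r clears £601.05 in 34 more payments. Total: 172 + 34 = 206 months.

206 months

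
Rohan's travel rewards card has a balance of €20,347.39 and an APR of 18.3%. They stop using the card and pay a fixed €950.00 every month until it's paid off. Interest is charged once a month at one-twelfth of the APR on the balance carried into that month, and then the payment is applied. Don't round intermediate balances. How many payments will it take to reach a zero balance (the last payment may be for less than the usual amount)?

Monthly rate r = 18.3%/12 = 1.525% = 0.01525.
Recurrence: B ← B·(1+r) − €950.00.
Month 1: interest €310.30; balance after payment €19,707.69.
Month 2: interest €300.54; balance after payment €19,058.23.
Closed form: n = −ln(1 − rB₀/P)/ln(1+r) = −ln(0.67337)/ln(1.01525) ≈ 26.129, so the balance reaches zero during payment 27.

27 payments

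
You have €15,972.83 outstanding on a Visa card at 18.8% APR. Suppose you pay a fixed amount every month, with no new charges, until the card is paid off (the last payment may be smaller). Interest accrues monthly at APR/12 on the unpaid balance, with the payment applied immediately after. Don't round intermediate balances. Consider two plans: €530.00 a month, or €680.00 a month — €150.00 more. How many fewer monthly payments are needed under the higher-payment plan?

12 fewer payments

Monthly rate r = 18.8%/12 = 1.56667% = 0.0156667.
At €530.00/mo: n = ⌈−ln(1 − rB₀/P)/ln(1+r)⌉ = 42 payments (last €54.75); total interest = total paid − €15,972.83 = €5,811.92.
At €680.00/mo: 30 payments (last €353.76); total interest €4,100.93.
Payments saved = 42 − 30 = 12.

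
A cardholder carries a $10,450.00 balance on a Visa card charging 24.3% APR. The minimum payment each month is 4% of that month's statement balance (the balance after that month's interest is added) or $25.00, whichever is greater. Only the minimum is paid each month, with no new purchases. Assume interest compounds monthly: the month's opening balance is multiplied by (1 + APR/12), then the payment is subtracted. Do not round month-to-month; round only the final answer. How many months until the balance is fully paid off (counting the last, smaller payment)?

Monthly rate r = 24.3%/12 = 2.025% = 0.02025.
While 4% of the post-interest balance exceeds $25.00, each month B ← (B·(1+r))·(1 − 0.04), i.e. B shrinks by the factor (1+r)·0.96 = 0.97944.
This holds for months 1–137. Entering month 138 the balance is $606.85; 4% of the post-interest balance is now below $25.00, so the flat $25.00 minimum applies from here.
From month 138 a fixed $25.00 at rate r clears $606.85 in 34 more payments. Total: 137 + 34 = 171 months.

171 months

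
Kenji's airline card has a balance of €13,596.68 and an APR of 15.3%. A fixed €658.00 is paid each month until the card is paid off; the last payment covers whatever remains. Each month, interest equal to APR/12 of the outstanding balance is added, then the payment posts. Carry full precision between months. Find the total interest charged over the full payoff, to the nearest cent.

€2,285.56

Monthly rate r = 15.3%/12 = 1.275% = 0.01275.
Payoff takes n = ⌈−ln(1 − rB₀/P)/ln(1+r)⌉ = ⌈24.136⌉ = 25 payments; the last is €90.24.
Total paid = 24·€658.00 + €90.24 = €15,882.24.
Total interest = total paid − principal = €15,882.24 − €13,596.68 = €2,285.56.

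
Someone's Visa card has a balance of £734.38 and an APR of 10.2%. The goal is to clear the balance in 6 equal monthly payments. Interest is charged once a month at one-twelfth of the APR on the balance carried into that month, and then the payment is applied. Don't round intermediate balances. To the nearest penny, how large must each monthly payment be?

Monthly rate r = 10.2%/12 = 0.85% = 0.0085.
Level-payment amortization: P = B₀·r / (1 − (1+r)^(−n)) = 734.38·0.0085 / (1 − 1.0085^(−6)).
Denominator 1 − (1+r)^(−6) = 0.0495164943.
P = 6.24223 / 0.0495164943 ≈ 126.06.

£126.06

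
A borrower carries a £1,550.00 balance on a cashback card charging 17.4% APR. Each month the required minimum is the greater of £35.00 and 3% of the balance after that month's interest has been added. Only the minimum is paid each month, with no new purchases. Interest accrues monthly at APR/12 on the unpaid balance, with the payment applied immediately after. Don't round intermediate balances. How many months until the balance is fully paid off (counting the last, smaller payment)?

64 months

Monthly rate r = 17.4%/12 = 1.45% = 0.0145.
While 3% of the post-interest balance exceeds £35.00, each month B ← (B·(1+r))·(1 − 0.03), i.e. B shrinks by the factor (1+r)·0.97 = 0.98406.
This holds for months 1–19. Entering month 20 the balance is £1,142.31; 3% of the post-interest balance is now below £35.00, so the flat £35.00 minimum applies from here.
From month 20 a fixed £35.00 at rate r clears £1,142.31 in 45 more payments. Total: 19 + 45 = 64 months.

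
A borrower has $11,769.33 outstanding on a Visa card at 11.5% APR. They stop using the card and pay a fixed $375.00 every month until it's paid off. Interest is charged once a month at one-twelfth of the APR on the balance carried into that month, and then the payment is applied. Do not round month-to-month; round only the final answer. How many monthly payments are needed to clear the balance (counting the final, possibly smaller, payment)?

Monthly rate r = 11.5%/12 = 0.958333% = 0.00958333.
Recurrence: B ← B·(1+r) − $375.00.
Month 1: interest $112.79; balance after payment $11,507.12.
Month 2: interest $110.28; balance after payment $11,242.40.
Closed form: n = −ln(1 − rB₀/P)/ln(1+r) = −ln(0.69923)/ln(1.00958) ≈ 37.512, so the balance reaches zero during payment 38.

38 months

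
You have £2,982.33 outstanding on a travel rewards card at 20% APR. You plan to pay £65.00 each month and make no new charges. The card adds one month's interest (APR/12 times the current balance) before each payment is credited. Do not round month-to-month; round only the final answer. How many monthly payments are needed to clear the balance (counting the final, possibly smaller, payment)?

Monthly rate r = 20%/12 = 1.66667% = 0.0166667.
Recurrence: B ← B·(1+r) − £65.00.
Month 1: interest £49.71; balance after payment £2,967.04.
Month 2: interest £49.45; balance after payment £2,951.49.
Closed form: n = −ln(1 − rB₀/P)/ln(1+r) = −ln(0.2353)/ln(1.01667) ≈ 87.535, so the balance reaches zero during payment 88.

88 months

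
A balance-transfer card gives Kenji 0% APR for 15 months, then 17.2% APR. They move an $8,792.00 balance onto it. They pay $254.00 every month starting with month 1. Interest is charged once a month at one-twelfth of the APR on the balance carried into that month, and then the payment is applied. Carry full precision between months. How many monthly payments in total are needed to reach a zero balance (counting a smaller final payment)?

39 months

Promo months 1–15 at r₀ = 0%/12 = 0; months 16+ at r₁ = 17.2%/12 = 0.0143333.
After month 15 (no interest yet): B = $8,792.00 − 15·$254.00 = $4,982.00.
Then at r₁ with $254.00/mo: n₂ = −ln(1 − r₁·B/P)/ln(1+r₁) ≈ 23.19 → 24 more payments.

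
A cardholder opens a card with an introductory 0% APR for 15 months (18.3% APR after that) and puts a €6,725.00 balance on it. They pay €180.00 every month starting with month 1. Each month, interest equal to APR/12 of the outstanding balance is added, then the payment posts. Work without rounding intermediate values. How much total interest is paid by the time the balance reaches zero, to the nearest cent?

Promo months 1–15 at r₀ = 0%/12 = 0; months 16+ at r₁ = 18.3%/12 = 0.01525.
After month 15 (no interest yet): B = €6,725.00 − 15·€180.00 = €4,025.00.
Then at r₁ with €180.00/mo: n₂ = −ln(1 − r₁·B/P)/ln(1+r₁) ≈ 27.56 → 28 more payments.
Total paid = 42·€180.00 + €100.24 = €7,660.24; interest = €7,660.24 − €6,725.00 = €935.24.

€935.24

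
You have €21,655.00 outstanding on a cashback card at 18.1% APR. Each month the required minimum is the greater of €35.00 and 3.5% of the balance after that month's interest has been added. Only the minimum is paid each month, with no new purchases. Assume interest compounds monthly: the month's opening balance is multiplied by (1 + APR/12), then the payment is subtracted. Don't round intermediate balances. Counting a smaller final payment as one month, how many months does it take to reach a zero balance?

Monthly rate r = 18.1%/12 = 1.50833% = 0.0150833.
While 3.5% of the post-interest balance exceeds €35.00, each month B ← (B·(1+r))·(1 − 0.035), i.e. B shrinks by the factor (1+r)·0.965 = 0.97956.
This holds for months 1–150. Entering month 151 the balance is €977.03; 3.5% of the post-interest balance is now below €35.00, so the flat €35.00 minimum applies from here.
From month 151 a fixed €35.00 at rate r clears €977.03 in 37 more payments. Total: 150 + 37 = 187 months.

187 months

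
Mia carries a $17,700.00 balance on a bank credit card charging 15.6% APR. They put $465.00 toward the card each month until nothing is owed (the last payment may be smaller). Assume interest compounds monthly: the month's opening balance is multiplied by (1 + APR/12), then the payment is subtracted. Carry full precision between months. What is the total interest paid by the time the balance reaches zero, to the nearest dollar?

Monthly rate r = 15.6%/12 = 1.3% = 0.013.
Payoff takes n = ⌈−ln(1 − rB₀/P)/ln(1+r)⌉ = ⌈52.870⌉ = 53 payments; the last is $404.77.
Total paid = 52·$465.00 + $404.77 = $24,584.77.
Total interest = total paid − principal = $24,584.77 − $17,700.00 = $6,884.77.

$6,885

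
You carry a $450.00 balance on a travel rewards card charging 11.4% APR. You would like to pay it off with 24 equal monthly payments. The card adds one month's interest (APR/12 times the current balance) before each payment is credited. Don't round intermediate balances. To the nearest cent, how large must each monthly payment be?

$21.06

Monthly rate r = 11.4%/12 = 0.95% = 0.0095.
Level-payment amortization: P = B₀·r / (1 − (1+r)^(−n)) = 450.00·0.0095 / (1 − 1.0095^(−24)).
Denominator 1 − (1+r)^(−24) = 0.203018498.
P = 4.275 / 0.203018498 ≈ 21.06.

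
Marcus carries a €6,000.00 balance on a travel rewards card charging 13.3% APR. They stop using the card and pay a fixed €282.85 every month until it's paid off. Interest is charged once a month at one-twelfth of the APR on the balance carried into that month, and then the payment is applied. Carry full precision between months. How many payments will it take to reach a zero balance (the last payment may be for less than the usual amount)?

Monthly rate r = 13.3%/12 = 1.10833% = 0.0110833.
Recurrence: B ← B·(1+r) − €282.85.
Month 1: interest €66.50; balance after payment €5,783.65.
Month 2: interest €64.10; balance after payment €5,564.90.
Closed form: n = −ln(1 − rB₀/P)/ln(1+r) = −ln(0.76489)/ln(1.01108) ≈ 24.316, so the balance reaches zero during payment 25.

25 payments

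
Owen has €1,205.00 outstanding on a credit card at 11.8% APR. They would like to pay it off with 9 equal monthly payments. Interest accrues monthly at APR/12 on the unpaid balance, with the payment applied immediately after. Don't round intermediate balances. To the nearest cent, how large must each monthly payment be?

Monthly rate r = 11.8%/12 = 0.983333% = 0.00983333.
Level-payment amortization: P = B₀·r / (1 − (1+r)^(−n)) = 1205.00·0.00983333 / (1 − 1.00983^(−9)).
Denominator 1 − (1+r)^(−9) = 0.0843011242.
P = 11.8492 / 0.0843011242 ≈ 140.56.

€140.56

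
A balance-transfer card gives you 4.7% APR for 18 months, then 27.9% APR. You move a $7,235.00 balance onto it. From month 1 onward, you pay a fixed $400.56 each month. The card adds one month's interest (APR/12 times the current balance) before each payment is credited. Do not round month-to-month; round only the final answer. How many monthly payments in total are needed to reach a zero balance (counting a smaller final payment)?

19 months

Promo months 1–18 at r₀ = 4.7%/12 = 0.00391667; months 19+ at r₁ = 27.9%/12 = 0.02325.
After month 18: iterate B ← B·(1+r₀) − $400.56 for 18 months → $307.20.
Then at r₁ with $400.56/mo: n₂ = −ln(1 − r₁·B/P)/ln(1+r₁) ≈ 0.78 → 1 more payments.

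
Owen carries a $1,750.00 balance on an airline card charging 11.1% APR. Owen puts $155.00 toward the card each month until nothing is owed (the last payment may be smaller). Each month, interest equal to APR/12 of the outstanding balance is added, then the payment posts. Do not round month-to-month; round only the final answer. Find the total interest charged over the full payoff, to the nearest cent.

$106.84

Monthly rate r = 11.1%/12 = 0.925% = 0.00925.
Payoff takes n = ⌈−ln(1 − rB₀/P)/ln(1+r)⌉ = ⌈11.979⌉ = 12 payments; the last is $151.84.
Total paid = 11·$155.00 + $151.84 = $1,856.84.
Total interest = total paid − principal = $1,856.84 − $1,750.00 = $106.84.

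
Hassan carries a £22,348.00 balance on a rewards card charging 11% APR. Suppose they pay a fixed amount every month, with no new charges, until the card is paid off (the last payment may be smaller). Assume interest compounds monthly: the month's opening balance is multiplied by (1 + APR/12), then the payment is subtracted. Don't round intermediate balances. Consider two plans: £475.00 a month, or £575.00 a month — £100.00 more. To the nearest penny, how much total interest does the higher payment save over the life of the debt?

Monthly rate r = 11%/12 = 0.916667% = 0.00916667.
At £475.00/mo: n = ⌈−ln(1 − rB₀/P)/ln(1+r)⌉ = 62 payments (last £403.33); total interest = total paid − £22,348.00 = £7,030.33.
At £575.00/mo: 49 payments (last £157.06); total interest £5,409.06.
Interest saved = £7,030.33 − £5,409.06 = £1,621.27.

£1,621.27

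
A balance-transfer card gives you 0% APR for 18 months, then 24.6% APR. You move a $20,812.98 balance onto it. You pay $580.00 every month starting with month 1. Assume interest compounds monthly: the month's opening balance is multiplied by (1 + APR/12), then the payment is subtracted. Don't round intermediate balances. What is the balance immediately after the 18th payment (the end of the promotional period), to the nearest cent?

Promo months 1–18 at r₀ = 0%/12 = 0; months 19+ at r₁ = 24.6%/12 = 0.0205.
After month 18 (no interest yet): B = $20,812.98 − 18·$580.00 = $10,372.98.

$10,372.98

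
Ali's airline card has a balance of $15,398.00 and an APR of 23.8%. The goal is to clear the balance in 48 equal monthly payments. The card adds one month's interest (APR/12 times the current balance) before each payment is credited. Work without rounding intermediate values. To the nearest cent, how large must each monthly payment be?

Monthly rate r = 23.8%/12 = 1.98333% = 0.0198333.
Level-payment amortization: P = B₀·r / (1 − (1+r)^(−n)) = 15398.00·0.0198333 / (1 − 1.01983^(−48)).
Denominator 1 − (1+r)^(−48) = 0.610418554.
P = 305.394 / 0.610418554 ≈ 500.30.

$500.30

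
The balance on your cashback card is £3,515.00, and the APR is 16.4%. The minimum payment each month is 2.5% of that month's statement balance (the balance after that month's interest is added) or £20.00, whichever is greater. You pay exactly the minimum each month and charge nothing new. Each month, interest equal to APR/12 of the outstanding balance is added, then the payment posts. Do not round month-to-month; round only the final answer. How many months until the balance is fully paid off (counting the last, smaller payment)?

Monthly rate r = 16.4%/12 = 1.36667% = 0.0136667.
While 2.5% of the post-interest balance exceeds £20.00, each month B ← (B·(1+r))·(1 − 0.025), i.e. B shrinks by the factor (1+r)·0.975 = 0.98833.
This holds for months 1–128. Entering month 129 the balance is £781.80; 2.5% of the post-interest balance is now below £20.00, so the flat £20.00 minimum applies from here.
From month 129 a fixed £20.00 at rate r clears £781.80 in 57 more payments. Total: 128 + 57 = 185 months.

185 months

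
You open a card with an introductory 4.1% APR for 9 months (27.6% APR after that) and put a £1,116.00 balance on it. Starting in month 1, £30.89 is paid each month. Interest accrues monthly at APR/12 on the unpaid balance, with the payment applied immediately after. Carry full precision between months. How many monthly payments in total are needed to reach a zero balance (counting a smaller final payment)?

Promo months 1–9 at r₀ = 4.1%/12 = 0.00341667; months 10+ at r₁ = 27.6%/12 = 0.023.
After month 9: iterate B ← B·(1+r₀) − £30.89 for 9 months → £868.95.
Then at r₁ with £30.89/mo: n₂ = −ln(1 − r₁·B/P)/ln(1+r₁) ≈ 45.79 → 46 more payments.

55 months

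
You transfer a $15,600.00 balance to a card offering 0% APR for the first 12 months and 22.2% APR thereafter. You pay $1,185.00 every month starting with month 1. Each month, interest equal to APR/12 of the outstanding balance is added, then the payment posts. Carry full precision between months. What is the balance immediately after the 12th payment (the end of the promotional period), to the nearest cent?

Promo months 1–12 at r₀ = 0%/12 = 0; months 13+ at r₁ = 22.2%/12 = 0.0185.
After month 12 (no interest yet): B = $15,600.00 − 12·$1,185.00 = $1,380.00.

$1,380.00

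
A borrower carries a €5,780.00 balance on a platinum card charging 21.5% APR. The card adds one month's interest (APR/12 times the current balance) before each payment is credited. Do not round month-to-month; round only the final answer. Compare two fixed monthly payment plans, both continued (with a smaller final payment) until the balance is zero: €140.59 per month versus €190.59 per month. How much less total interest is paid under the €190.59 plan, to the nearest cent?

Monthly rate r = 21.5%/12 = 1.79167% = 0.0179167.
At €140.59/mo: n = ⌈−ln(1 − rB₀/P)/ln(1+r)⌉ = 76 payments (last €17.72); total interest = total paid − €5,780.00 = €4,781.97.
At €190.59/mo: 45 payments (last €27.02); total interest €2,632.98.
Interest saved = €4,781.97 − €2,632.98 = €2,148.99.

€2,148.99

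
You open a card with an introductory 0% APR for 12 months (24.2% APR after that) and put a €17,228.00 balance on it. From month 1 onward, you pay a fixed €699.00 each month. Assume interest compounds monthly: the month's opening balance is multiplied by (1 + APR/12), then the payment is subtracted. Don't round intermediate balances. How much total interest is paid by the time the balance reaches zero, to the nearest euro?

Promo months 1–12 at r₀ = 0%/12 = 0; months 13+ at r₁ = 24.2%/12 = 0.0201667.
After month 12 (no interest yet): B = €17,228.00 − 12·€699.00 = €8,840.00.
Then at r₁ with €699.00/mo: n₂ = −ln(1 − r₁·B/P)/ln(1+r₁) ≈ 14.75 → 15 more payments.
Total paid = 26·€699.00 + €523.01 = €18,697.01; interest = €18,697.01 − €17,228.00 = €1,469.01.

€1,469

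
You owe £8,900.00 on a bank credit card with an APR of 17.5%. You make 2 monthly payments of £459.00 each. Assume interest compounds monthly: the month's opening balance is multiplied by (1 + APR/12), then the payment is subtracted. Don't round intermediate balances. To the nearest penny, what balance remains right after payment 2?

Monthly rate r = 17.5%/12 = 1.45833% = 0.0145833.
Each month: B ← B·(1+r) − £459.00.
Month 1: interest £129.79; balance after payment £8,570.79.
Month 2: interest £124.99; balance after payment £8,236.78.

£8,236.78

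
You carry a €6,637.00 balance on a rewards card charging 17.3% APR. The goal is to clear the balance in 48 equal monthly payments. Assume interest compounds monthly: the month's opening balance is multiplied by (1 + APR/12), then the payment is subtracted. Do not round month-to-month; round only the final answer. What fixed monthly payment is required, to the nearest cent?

€192.54

Monthly rate r = 17.3%/12 = 1.44167% = 0.0144167.
Level-payment amortization: P = B₀·r / (1 − (1+r)^(−n)) = 6637.00·0.0144167 / (1 − 1.01442^(−48)).
Denominator 1 − (1+r)^(−48) = 0.496946757.
P = 95.6834 / 0.496946757 ≈ 192.54.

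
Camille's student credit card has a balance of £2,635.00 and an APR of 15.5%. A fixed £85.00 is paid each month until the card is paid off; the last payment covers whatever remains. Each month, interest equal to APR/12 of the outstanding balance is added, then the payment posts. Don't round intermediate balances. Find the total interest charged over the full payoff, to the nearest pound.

Monthly rate r = 15.5%/12 = 1.29167% = 0.0129167.
Payoff takes n = ⌈−ln(1 − rB₀/P)/ln(1+r)⌉ = ⌈39.857⌉ = 40 payments; the last is £72.89.
Total paid = 39·£85.00 + £72.89 = £3,387.89.
Total interest = total paid − principal = £3,387.89 − £2,635.00 = £752.89.

£753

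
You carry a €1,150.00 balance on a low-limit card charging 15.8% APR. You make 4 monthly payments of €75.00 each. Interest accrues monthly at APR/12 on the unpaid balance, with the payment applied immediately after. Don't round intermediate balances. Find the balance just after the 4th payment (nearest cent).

Monthly rate r = 15.8%/12 = 1.31667% = 0.0131667.
Each month: B ← B·(1+r) − €75.00.
Month 1: interest €15.14; balance after payment €1,090.14.
Month 2: interest €14.35; balance after payment €1,029.50.
Month 3: interest €13.56; balance after payment €968.05.
Month 4: interest €12.75; balance after payment €905.80.

€905.80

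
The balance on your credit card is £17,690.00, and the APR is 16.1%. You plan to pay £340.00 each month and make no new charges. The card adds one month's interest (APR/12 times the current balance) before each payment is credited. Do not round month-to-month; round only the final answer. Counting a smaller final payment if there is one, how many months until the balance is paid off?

90 months

Monthly rate r = 16.1%/12 = 1.34167% = 0.0134167.
Recurrence: B ← B·(1+r) − £340.00.
Month 1: interest £237.34; balance after payment £17,587.34.
Month 2: interest £235.96; balance after payment £17,483.30.
Closed form: n = −ln(1 − rB₀/P)/ln(1+r) = −ln(0.30194)/ln(1.01342) ≈ 89.854, so the balance reaches zero during payment 90.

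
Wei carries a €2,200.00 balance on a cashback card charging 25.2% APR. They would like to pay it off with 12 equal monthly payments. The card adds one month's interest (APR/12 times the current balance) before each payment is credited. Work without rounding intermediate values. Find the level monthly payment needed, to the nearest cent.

€209.31

Monthly rate r = 25.2%/12 = 2.1% = 0.021.
Level-payment amortization: P = B₀·r / (1 − (1+r)^(−n)) = 2200.00·0.021 / (1 − 1.021^(−12)).
Denominator 1 − (1+r)^(−12) = 0.22072437.
P = 46.2 / 0.22072437 ≈ 209.31.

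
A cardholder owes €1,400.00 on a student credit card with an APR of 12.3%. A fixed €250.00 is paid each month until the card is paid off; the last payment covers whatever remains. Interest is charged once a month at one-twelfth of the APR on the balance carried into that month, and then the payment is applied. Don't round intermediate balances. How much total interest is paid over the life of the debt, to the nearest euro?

Monthly rate r = 12.3%/12 = 1.025% = 0.01025.
Payoff takes n = ⌈−ln(1 − rB₀/P)/ln(1+r)⌉ = ⌈5.797⌉ = 6 payments; the last is €199.37.
Total paid = 5·€250.00 + €199.37 = €1,449.37.
Total interest = total paid − principal = €1,449.37 − €1,400.00 = €49.37.

€49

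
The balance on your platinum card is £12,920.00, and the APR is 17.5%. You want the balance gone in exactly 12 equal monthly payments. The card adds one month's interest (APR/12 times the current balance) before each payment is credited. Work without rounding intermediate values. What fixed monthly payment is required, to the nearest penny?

Monthly rate r = 17.5%/12 = 1.45833% = 0.0145833.
Level-payment amortization: P = B₀·r / (1 − (1+r)^(−n)) = 12920.00·0.0145833 / (1 − 1.01458^(−12)).
Denominator 1 − (1+r)^(−12) = 0.159481428.
P = 188.417 / 0.159481428 ≈ 1181.43.

£1,181.43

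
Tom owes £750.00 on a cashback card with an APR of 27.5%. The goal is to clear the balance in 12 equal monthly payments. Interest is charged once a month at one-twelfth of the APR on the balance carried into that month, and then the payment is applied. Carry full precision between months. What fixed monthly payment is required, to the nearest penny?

£72.20

Monthly rate r = 27.5%/12 = 2.29167% = 0.0229167.
Level-payment amortization: P = B₀·r / (1 − (1+r)^(−n)) = 750.00·0.0229167 / (1 − 1.02292^(−12)).
Denominator 1 − (1+r)^(−12) = 0.23806672.
P = 17.1875 / 0.23806672 ≈ 72.20.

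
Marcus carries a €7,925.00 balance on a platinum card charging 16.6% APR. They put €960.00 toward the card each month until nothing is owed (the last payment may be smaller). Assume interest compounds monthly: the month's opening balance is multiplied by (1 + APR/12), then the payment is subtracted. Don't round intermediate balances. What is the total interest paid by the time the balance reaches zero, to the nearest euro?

Monthly rate r = 16.6%/12 = 1.38333% = 0.0138333.
Payoff takes n = ⌈−ln(1 − rB₀/P)/ln(1+r)⌉ = ⌈8.826⌉ = 9 payments; the last is €794.22.
Total paid = 8·€960.00 + €794.22 = €8,474.22.
Total interest = total paid − principal = €8,474.22 − €7,925.00 = €549.22.

€549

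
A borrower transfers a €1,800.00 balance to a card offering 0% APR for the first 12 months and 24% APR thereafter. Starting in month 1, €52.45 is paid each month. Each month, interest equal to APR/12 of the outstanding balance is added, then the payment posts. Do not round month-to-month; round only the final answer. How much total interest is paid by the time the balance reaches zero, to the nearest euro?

Promo months 1–12 at r₀ = 0%/12 = 0; months 13+ at r₁ = 24%/12 = 0.02.
After month 12 (no interest yet): B = €1,800.00 − 12·€52.45 = €1,170.60.
Then at r₁ with €52.45/mo: n₂ = −ln(1 − r₁·B/P)/ln(1+r₁) ≈ 29.86 → 30 more payments.
Total paid = 41·€52.45 + €45.03 = €2,195.48; interest = €2,195.48 − €1,800.00 = €395.48.

€395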